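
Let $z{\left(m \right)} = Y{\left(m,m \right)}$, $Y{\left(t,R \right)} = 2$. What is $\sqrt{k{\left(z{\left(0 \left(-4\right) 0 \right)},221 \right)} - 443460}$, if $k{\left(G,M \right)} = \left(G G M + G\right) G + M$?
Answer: $i \sqrt{441467} \approx 664.43 i$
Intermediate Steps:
$z{\left(m \right)} = 2$
$k{\left(G,M \right)} = M + G \left(G + M G^{2}\right)$ ($k{\left(G,M \right)} = \left(G^{2} M + G\right) G + M = \left(M G^{2} + G\right) G + M = \left(G + M G^{2}\right) G + M = G \left(G + M G^{2}\right) + M = M + G \left(G + M G^{2}\right)$)
$\sqrt{k{\left(z{\left(0 \left(-4\right) 0 \right)},221 \right)} - 443460} = \sqrt{\left(221 + 2^{2} + 221 \cdot 2^{3}\right) - 443460} = \sqrt{\left(221 + 4 + 221 \cdot 8\right) - 443460} = \sqrt{\left(221 + 4 + 1768\right) - 443460} = \sqrt{1993 - 443460} = \sqrt{-441467} = i \sqrt{441467}$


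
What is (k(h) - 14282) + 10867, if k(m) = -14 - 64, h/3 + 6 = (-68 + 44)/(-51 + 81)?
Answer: -3493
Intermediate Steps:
h = -102/5 (h = -18 + 3*((-68 + 44)/(-51 + 81)) = -18 + 3*(-24/30) = -18 + 3*(-24*1/30) = -18 + 3*(-⅘) = -18 - 12/5 = -102/5 ≈ -20.400)
k(m) = -78
(k(h) - 14282) + 10867 = (-78 - 14282) + 10867 = -14360 + 10867 = -3493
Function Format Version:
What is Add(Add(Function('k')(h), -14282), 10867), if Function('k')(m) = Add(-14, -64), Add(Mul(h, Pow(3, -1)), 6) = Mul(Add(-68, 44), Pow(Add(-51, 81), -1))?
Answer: -3493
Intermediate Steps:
h = Rational(-102, 5) (h = Add(-18, Mul(3, Mul(Add(-68, 44), Pow(Add(-51, 81), -1)))) = Add(-18, Mul(3, Mul(-24, Pow(30, -1)))) = Add(-18, Mul(3, Mul(-24, Rational(1, 30)))) = Add(-18, Mul(3, Rational(-4, 5))) = Add(-18, Rational(-12, 5)) = Rational(-102, 5) ≈ -20.400)
Function('k')(m) = -78
Add(Add(Function('k')(h), -14282), 10867) = Add(Add(-78, -14282), 10867) = Add(-14360, 10867) = -3493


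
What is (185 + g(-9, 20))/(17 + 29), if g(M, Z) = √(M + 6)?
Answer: 185/46 + I*√3/46 ≈ 4.0217 + 0.037653*I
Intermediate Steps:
g(M, Z) = √(6 + M)
(185 + g(-9, 20))/(17 + 29) = (185 + √(6 - 9))/(17 + 29) = (185 + √(-3))/46 = (185 + I*√3)*(1/46) = 185/46 + I*√3/46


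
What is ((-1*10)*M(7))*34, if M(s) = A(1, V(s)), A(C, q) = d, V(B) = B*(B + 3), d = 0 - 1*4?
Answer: 1360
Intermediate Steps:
d = -4 (d = 0 - 4 = -4)
V(B) = B*(3 + B)
A(C, q) = -4
M(s) = -4
((-1*10)*M(7))*34 = (-1*10*(-4))*34 = -10*(-4)*34 = 40*34 = 1360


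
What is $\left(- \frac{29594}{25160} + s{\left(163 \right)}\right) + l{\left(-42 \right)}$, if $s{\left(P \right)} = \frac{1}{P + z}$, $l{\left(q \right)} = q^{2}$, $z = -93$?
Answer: $\frac{155235519}{88060} \approx 1762.8$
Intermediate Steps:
$s{\left(P \right)} = \frac{1}{-93 + P}$ ($s{\left(P \right)} = \frac{1}{P - 93} = \frac{1}{-93 + P}$)
$\left(- \frac{29594}{25160} + s{\left(163 \right)}\right) + l{\left(-42 \right)} = \left(- \frac{29594}{25160} + \frac{1}{-93 + 163}\right) + \left(-42\right)^{2} = \left(\left(-29594\right) \frac{1}{25160} + \frac{1}{70}\right) + 1764 = \left(- \frac{14797}{12580} + \frac{1}{70}\right) + 1764 = - \frac{102321}{88060} + 1764 = \frac{155235519}{88060}$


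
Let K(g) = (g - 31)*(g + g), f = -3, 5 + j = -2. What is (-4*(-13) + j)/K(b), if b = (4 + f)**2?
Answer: -3/4 ≈ -0.75000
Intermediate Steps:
j = -7 (j = -5 - 2 = -7)
b = 1 (b = (4 - 3)**2 = 1**2 = 1)
K(g) = 2*g*(-31 + g) (K(g) = (-31 + g)*(2*g) = 2*g*(-31 + g))
(-4*(-13) + j)/K(b) = (-4*(-13) - 7)/((2*1*(-31 + 1))) = (52 - 7)/((2*1*(-30))) = 45/(-60) = 45*(-1/60) = -3/4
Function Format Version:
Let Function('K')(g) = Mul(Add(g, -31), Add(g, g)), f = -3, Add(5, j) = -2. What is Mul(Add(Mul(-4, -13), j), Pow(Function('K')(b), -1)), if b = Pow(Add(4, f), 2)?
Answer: Rational(-3, 4) ≈ -0.75000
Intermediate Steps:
j = -7 (j = Add(-5, -2) = -7)
b = 1 (b = Pow(Add(4, -3), 2) = Pow(1, 2) = 1)
Function('K')(g) = Mul(2, g, Add(-31, g)) (Function('K')(g) = Mul(Add(-31, g), Mul(2, g)) = Mul(2, g, Add(-31, g)))
Mul(Add(Mul(-4, -13), j), Pow(Function('K')(b), -1)) = Mul(Add(Mul(-4, -13), -7), Pow(Mul(2, 1, Add(-31, 1)), -1)) = Mul(Add(52, -7), Pow(Mul(2, 1, -30), -1)) = Mul(45, Pow(-60, -1)) = Mul(45, Rational(-1, 60)) = Rational(-3, 4)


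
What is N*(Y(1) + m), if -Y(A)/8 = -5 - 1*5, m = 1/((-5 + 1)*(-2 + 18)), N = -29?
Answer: -148451/64 ≈ -2319.5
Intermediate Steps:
m = -1/64 (m = 1/(-4*16) = 1/(-64) = -1/64 ≈ -0.015625)
Y(A) = 80 (Y(A) = -8*(-5 - 1*5) = -8*(-5 - 5) = -8*(-10) = 80)
N*(Y(1) + m) = -29*(80 - 1/64) = -29*5119/64 = -148451/64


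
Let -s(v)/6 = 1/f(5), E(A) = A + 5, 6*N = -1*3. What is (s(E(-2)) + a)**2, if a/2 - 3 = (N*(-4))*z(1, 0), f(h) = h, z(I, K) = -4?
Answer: 3136/25 ≈ 125.44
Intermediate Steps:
N = -1/2 (N = (-1*3)/6 = (1/6)*(-3) = -1/2 ≈ -0.50000)
E(A) = 5 + A
a = -10 (a = 6 + 2*(-1/2*(-4)*(-4)) = 6 + 2*(2*(-4)) = 6 + 2*(-8) = 6 - 16 = -10)
s(v) = -6/5
(s(E(-2)) + a)**2 = (-6/5 - 10)**2 = (-56/5)**2 = 3136/25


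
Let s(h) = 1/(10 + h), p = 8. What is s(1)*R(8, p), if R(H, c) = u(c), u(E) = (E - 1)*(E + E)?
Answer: 112/11 ≈ 10.182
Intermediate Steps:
u(E) = 2*E*(-1 + E) (u(E) = (-1 + E)*(2*E) = 2*E*(-1 + E))
R(H, c) = 2*c*(-1 + c)
s(1)*R(8, p) = (2*8*(-1 + 8))/(10 + 1) = (2*8*7)/11 = (1/11)*112 = 112/11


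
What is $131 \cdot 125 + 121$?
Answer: $16496$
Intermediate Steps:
$131 \cdot 125 + 121 = 16375 + 121 = 16496$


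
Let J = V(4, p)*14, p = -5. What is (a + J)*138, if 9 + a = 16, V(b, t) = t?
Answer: -8694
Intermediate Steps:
J = -70 (J = -5*14 = -70)
a = 7 (a = -9 + 16 = 7)
(a + J)*138 = (7 - 70)*138 = -63*138 = -8694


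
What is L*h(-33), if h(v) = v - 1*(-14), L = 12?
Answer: -228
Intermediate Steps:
h(v) = 14 + v (h(v) = v + 14 = 14 + v)
L*h(-33) = 12*(14 - 33) = 12*(-19) = -228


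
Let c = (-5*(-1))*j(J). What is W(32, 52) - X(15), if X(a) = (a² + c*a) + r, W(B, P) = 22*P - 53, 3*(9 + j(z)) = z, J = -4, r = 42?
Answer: 1599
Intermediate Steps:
j(z) = -9 + z/3
W(B, P) = -53 + 22*P
c = -155/3 (c = (-5*(-1))*(-9 + (⅓)*(-4)) = 5*(-9 - 4/3) = 5*(-31/3) = -155/3 ≈ -51.667)
X(a) = 42 + a² - 155*a/3 (X(a) = (a² - 155*a/3) + 42 = 42 + a² - 155*a/3)
W(32, 52) - X(15) = (-53 + 22*52) - (42 + 15² - 155/3*15) = (-53 + 1144) - (42 + 225 - 775) = 1091 - 1*(-508) = 1091 + 508 = 1599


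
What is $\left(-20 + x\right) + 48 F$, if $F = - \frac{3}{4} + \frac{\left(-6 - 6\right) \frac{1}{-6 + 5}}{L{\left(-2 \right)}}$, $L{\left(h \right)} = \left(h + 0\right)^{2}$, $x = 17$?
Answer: $105$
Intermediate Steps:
$L{\left(h \right)} = h^{2}$
$F = \frac{9}{4}$ ($F = - \frac{3}{4} + \frac{\left(-6 - 6\right) \frac{1}{-6 + 5}}{\left(-2\right)^{2}} = \left(-3\right) \frac{1}{4} + \frac{\left(-12\right) \frac{1}{-1}}{4} = - \frac{3}{4} + \left(-12\right) \left(-1\right) \frac{1}{4} = - \frac{3}{4} + 12 \cdot \frac{1}{4} = - \frac{3}{4} + 3 = \frac{9}{4} \approx 2.25$)
$\left(-20 + x\right) + 48 F = \left(-20 + 17\right) + 48 \cdot \frac{9}{4} = -3 + 108 = 105$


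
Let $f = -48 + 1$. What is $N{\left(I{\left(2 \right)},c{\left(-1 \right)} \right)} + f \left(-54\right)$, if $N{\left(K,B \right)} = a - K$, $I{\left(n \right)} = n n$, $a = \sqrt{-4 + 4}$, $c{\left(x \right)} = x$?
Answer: $2534$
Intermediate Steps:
$a = 0$ ($a = \sqrt{0} = 0$)
$I{\left(n \right)} = n^{2}$
$N{\left(K,B \right)} = - K$ ($N{\left(K,B \right)} = 0 - K = - K$)
$f = -47$
$N{\left(I{\left(2 \right)},c{\left(-1 \right)} \right)} + f \left(-54\right) = - 2^{2} - -2538 = \left(-1\right) 4 + 2538 = -4 + 2538 = 2534$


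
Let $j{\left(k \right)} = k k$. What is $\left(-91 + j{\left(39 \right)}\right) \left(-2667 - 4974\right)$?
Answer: $-10926630$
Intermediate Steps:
$j{\left(k \right)} = k^{2}$
$\left(-91 + j{\left(39 \right)}\right) \left(-2667 - 4974\right) = \left(-91 + 39^{2}\right) \left(-2667 - 4974\right) = \left(-91 + 1521\right) \left(-7641\right) = 1430 \left(-7641\right) = -10926630$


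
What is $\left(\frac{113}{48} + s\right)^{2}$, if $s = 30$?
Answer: $\frac{2411809}{2304} \approx 1046.8$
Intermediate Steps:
$\left(\frac{113}{48} + s\right)^{2} = \left(\frac{113}{48} + 30\right)^{2} = \left(\frac{1553}{48}\right)^{2} = \frac{2411809}{2304}$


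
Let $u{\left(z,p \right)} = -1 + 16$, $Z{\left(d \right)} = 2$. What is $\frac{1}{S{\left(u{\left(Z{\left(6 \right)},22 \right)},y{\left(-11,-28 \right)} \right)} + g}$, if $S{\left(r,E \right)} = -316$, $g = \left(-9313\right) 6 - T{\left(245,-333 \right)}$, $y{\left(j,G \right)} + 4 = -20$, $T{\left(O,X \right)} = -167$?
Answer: $- \frac{1}{56027} \approx -1.7849 \cdot 10^{-5}$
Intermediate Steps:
$u{\left(z,p \right)} = 15$
$y{\left(j,G \right)} = -24$ ($y{\left(j,G \right)} = -4 - 20 = -24$)
$g = -55711$ ($g = \left(-9313\right) 6 - -167 = -55878 + 167 = -55711$)
$\frac{1}{S{\left(u{\left(Z{\left(6 \right)},22 \right)},y{\left(-11,-28 \right)} \right)} + g} = \frac{1}{-316 - 55711} = \frac{1}{-56027} = - \frac{1}{56027}$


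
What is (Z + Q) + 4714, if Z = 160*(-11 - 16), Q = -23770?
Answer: -23376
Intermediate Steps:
Z = -4320 (Z = 160*(-27) = -4320)
(Z + Q) + 4714 = (-4320 - 23770) + 4714 = -28090 + 4714 = -23376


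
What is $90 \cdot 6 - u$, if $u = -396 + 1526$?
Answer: $-590$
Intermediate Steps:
$u = 1130$
$90 \cdot 6 - u = 90 \cdot 6 - 1130 = 540 - 1130 = -590$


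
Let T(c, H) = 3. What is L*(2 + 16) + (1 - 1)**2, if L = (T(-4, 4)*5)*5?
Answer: 1350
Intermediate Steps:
L = 75 (L = (3*5)*5 = 15*5 = 75)
L*(2 + 16) + (1 - 1)**2 = 75*(2 + 16) + (1 - 1)**2 = 75*18 + 0**2 = 1350 + 0 = 1350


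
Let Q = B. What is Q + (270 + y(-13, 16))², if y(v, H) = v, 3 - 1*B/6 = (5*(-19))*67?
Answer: 104257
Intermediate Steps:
B = 38208 (B = 18 - 6*5*(-19)*67 = 18 - (-570)*67 = 18 - 6*(-6365) = 18 + 38190 = 38208)
Q = 38208
Q + (270 + y(-13, 16))² = 38208 + (270 - 13)² = 38208 + 257² = 38208 + 66049 = 104257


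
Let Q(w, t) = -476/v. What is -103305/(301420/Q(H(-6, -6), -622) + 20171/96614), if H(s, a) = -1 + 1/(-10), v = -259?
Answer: -56557352530/89791072599 ≈ -0.62988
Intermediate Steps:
H(s, a) = -11/10 (H(s, a) = -1 - ⅒ = -11/10)
Q(w, t) = 68/37 (Q(w, t) = -476/(-259) = -476*(-1/259) = 68/37)
-103305/(301420/Q(H(-6, -6), -622) + 20171/96614) = -103305/(301420/(68/37) + 20171/96614) = -103305/(301420*(37/68) + 20171*(1/96614)) = -103305/(2788135/17 + 20171/96614) = -103305/269373217797/1642438 = -103305*1642438/269373217797 = -56557352530/89791072599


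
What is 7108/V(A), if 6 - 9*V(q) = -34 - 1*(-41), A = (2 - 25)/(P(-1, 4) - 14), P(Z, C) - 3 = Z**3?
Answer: -63972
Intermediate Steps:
P(Z, C) = 3 + Z**3
A = 23/12 (A = (2 - 25)/((3 + (-1)**3) - 14) = -23/((3 - 1) - 14) = -23/(2 - 14) = -23/(-12) = -23*(-1/12) = 23/12 ≈ 1.9167)
V(q) = -1/9 (V(q) = 2/3 - (-34 - 1*(-41))/9 = 2/3 - (-34 + 41)/9 = 2/3 - 1/9*7 = 2/3 - 7/9 = -1/9)
7108/V(A) = 7108/(-1/9) = 7108*(-9) = -63972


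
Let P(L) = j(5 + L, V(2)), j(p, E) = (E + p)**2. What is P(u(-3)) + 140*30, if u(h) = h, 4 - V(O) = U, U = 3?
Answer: 4209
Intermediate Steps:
V(O) = 1 (V(O) = 4 - 1*3 = 4 - 3 = 1)
P(L) = (6 + L)**2 (P(L) = (1 + (5 + L))**2 = (6 + L)**2)
P(u(-3)) + 140*30 = (6 - 3)**2 + 140*30 = 3**2 + 4200 = 9 + 4200 = 4209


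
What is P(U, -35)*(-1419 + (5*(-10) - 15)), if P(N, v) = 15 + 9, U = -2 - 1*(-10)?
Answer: -35616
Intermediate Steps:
U = 8 (U = -2 + 10 = 8)
P(N, v) = 24
P(U, -35)*(-1419 + (5*(-10) - 15)) = 24*(-1419 + (5*(-10) - 15)) = 24*(-1419 + (-50 - 15)) = 24*(-1419 - 65) = 24*(-1484) = -35616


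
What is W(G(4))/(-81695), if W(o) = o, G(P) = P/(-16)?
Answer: 1/326780 ≈ 3.0602e-6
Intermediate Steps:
G(P) = -P/16 (G(P) = P*(-1/16) = -P/16)
W(G(4))/(-81695) = -1/16*4/(-81695) = -1/4*(-1/81695) = 1/326780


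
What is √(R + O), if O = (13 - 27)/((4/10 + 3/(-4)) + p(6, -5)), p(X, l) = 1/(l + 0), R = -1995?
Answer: I*√238315/11 ≈ 44.38*I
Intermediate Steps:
p(X, l) = 1/l
O = 280/11 (O = (13 - 27)/((4/10 + 3/(-4)) + 1/(-5)) = -14/((4*(⅒) + 3*(-¼)) - ⅕) = -14/((⅖ - ¾) - ⅕) = -14/(-7/20 - ⅕) = -14/(-11/20) = -14*(-20/11) = 280/11 ≈ 25.455)
√(R + O) = √(-1995 + 280/11) = √(-21665/11) = I*√238315/11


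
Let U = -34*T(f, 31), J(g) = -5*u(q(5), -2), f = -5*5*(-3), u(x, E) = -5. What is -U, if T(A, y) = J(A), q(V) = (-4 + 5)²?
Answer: 850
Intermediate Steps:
q(V) = 1 (q(V) = 1² = 1)
f = 75 (f = -25*(-3) = 75)
J(g) = 25 (J(g) = -5*(-5) = 25)
T(A, y) = 25
U = -850 (U = -34*25 = -850)
-U = -1*(-850) = 850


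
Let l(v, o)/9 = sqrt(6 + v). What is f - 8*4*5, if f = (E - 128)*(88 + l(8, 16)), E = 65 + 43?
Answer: -1920 - 180*sqrt(14) ≈ -2593.5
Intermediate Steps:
l(v, o) = 9*sqrt(6 + v)
E = 108
f = -1760 - 180*sqrt(14) (f = (108 - 128)*(88 + 9*sqrt(6 + 8)) = -20*(88 + 9*sqrt(14)) = -1760 - 180*sqrt(14) ≈ -2433.5)
f - 8*4*5 = (-1760 - 180*sqrt(14)) - 8*4*5 = (-1760 - 180*sqrt(14)) - 32*5 = (-1760 - 180*sqrt(14)) - 1*160 = (-1760 - 180*sqrt(14)) - 160 = -1920 - 180*sqrt(14)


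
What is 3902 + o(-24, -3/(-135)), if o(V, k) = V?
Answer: 3878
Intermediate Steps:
3902 + o(-24, -3/(-135)) = 3902 - 24 = 3878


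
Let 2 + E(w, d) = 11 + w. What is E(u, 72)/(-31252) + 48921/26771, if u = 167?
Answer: 381041849/209161823 ≈ 1.8218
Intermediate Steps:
E(w, d) = 9 + w (E(w, d) = -2 + (11 + w) = 9 + w)
E(u, 72)/(-31252) + 48921/26771 = (9 + 167)/(-31252) + 48921/26771 = 176*(-1/31252) + 48921*(1/26771) = -44/7813 + 48921/26771 = 381041849/209161823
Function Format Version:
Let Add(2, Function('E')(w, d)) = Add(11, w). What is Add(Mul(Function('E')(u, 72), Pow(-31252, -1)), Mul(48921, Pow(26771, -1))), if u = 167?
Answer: Rational(381041849, 209161823) ≈ 1.8218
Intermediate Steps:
Function('E')(w, d) = Add(9, w) (Function('E')(w, d) = Add(-2, Add(11, w)) = Add(9, w))
Add(Mul(Function('E')(u, 72), Pow(-31252, -1)), Mul(48921, Pow(26771, -1))) = Add(Mul(Add(9, 167), Pow(-31252, -1)), Mul(48921, Pow(26771, -1))) = Add(Mul(176, Rational(-1, 31252)), Mul(48921, Rational(1, 26771))) = Add(Rational(-44, 7813), Rational(48921, 26771)) = Rational(381041849, 209161823)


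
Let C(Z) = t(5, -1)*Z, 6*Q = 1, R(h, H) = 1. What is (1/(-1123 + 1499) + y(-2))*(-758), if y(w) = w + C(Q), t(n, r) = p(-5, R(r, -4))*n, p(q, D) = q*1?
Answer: 2635187/564 ≈ 4672.3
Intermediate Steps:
p(q, D) = q
Q = 1/6 (Q = (1/6)*1 = 1/6 ≈ 0.16667)
t(n, r) = -5*n
C(Z) = -25*Z (C(Z) = (-5*5)*Z = -25*Z)
y(w) = -25/6 + w (y(w) = w - 25*1/6 = w - 25/6 = -25/6 + w)
(1/(-1123 + 1499) + y(-2))*(-758) = (1/(-1123 + 1499) + (-25/6 - 2))*(-758) = (1/376 - 37/6)*(-758) = -6953/1128*(-758) = 2635187/564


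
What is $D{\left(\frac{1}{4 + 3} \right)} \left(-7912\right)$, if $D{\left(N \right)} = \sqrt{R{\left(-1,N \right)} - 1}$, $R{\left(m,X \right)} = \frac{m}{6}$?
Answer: $- \frac{3956 i \sqrt{42}}{3} \approx - 8545.9 i$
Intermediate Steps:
$R{\left(m,X \right)} = \frac{m}{6}$ ($R{\left(m,X \right)} = m \frac{1}{6} = \frac{m}{6}$)
$D{\left(N \right)} = \frac{i \sqrt{42}}{6}$ ($D{\left(N \right)} = \sqrt{\frac{1}{6} \left(-1\right) - 1} = \sqrt{- \frac{1}{6} - 1} = \sqrt{- \frac{7}{6}} = \frac{i \sqrt{42}}{6}$)
$D{\left(\frac{1}{4 + 3} \right)} \left(-7912\right) = \frac{i \sqrt{42}}{6} \left(-7912\right) = - \frac{3956 i \sqrt{42}}{3}$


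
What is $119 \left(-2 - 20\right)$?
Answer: $-2618$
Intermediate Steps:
$119 \left(-2 - 20\right) = 119 \left(-22\right) = -2618$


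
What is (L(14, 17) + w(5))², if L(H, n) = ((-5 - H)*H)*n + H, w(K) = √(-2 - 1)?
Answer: (4508 - I*√3)² ≈ 2.0322e+7 - 1.56e+4*I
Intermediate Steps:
w(K) = I*√3 (w(K) = √(-3) = I*√3)
L(H, n) = H + H*n*(-5 - H) (L(H, n) = (H*(-5 - H))*n + H = H*n*(-5 - H) + H = H + H*n*(-5 - H))
(L(14, 17) + w(5))² = (14*(1 - 5*17 - 1*14*17) + I*√3)² = (14*(1 - 85 - 238) + I*√3)² = (14*(-322) + I*√3)² = (-4508 + I*√3)²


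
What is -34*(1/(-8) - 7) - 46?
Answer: 785/4 ≈ 196.25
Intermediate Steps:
-34*(1/(-8) - 7) - 46 = -34*(-⅛ - 7) - 46 = -34*(-57/8) - 46 = 969/4 - 46 = 785/4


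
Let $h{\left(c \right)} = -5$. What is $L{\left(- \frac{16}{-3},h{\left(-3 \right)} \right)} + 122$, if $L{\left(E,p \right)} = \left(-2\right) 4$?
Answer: $114$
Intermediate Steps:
$L{\left(E,p \right)} = -8$
$L{\left(- \frac{16}{-3},h{\left(-3 \right)} \right)} + 122 = -8 + 122 = 114$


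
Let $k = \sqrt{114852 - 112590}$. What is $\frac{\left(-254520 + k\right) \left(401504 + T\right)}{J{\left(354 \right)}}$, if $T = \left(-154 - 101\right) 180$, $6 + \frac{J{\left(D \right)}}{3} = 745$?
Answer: $- \frac{30169443360}{739} + \frac{355604 \sqrt{2262}}{2217} \approx -4.0817 \cdot 10^{7}$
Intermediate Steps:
$J{\left(D \right)} = 2217$ ($J{\left(D \right)} = -18 + 3 \cdot 745 = -18 + 2235 = 2217$)
$T = -45900$ ($T = \left(-255\right) 180 = -45900$)
$k = \sqrt{2262} \approx 47.56$
$\frac{\left(-254520 + k\right) \left(401504 + T\right)}{J{\left(354 \right)}} = \frac{\left(-254520 + \sqrt{2262}\right) \left(401504 - 45900\right)}{2217} = \left(-254520 + \sqrt{2262}\right) 355604 \cdot \frac{1}{2217} = \left(-90508330080 + 355604 \sqrt{2262}\right) \frac{1}{2217} = - \frac{30169443360}{739} + \frac{355604 \sqrt{2262}}{2217}$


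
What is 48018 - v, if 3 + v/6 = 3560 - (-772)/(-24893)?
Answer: 664050300/24893 ≈ 26676.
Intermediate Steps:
v = 531261774/24893 (v = -18 + 6*(3560 - (-772)/(-24893)) = -18 + 6*(3560 - (-772)*(-1)/24893) = -18 + 6*(3560 - 1*772/24893) = -18 + 6*(3560 - 772/24893) = -18 + 6*(88618308/24893) = -18 + 531709848/24893 = 531261774/24893 ≈ 21342.)
48018 - v = 48018 - 1*531261774/24893 = 48018 - 531261774/24893 = 664050300/24893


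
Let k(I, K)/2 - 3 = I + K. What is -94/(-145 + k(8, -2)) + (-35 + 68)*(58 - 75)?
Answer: -71153/127 ≈ -560.26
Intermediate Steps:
k(I, K) = 6 + 2*I + 2*K (k(I, K) = 6 + 2*(I + K) = 6 + (2*I + 2*K) = 6 + 2*I + 2*K)
-94/(-145 + k(8, -2)) + (-35 + 68)*(58 - 75) = -94/(-145 + (6 + 2*8 + 2*(-2))) + (-35 + 68)*(58 - 75) = -94/(-145 + (6 + 16 - 4)) + 33*(-17) = -94/(-145 + 18) - 561 = -94/(-127) - 561 = -94*(-1/127) - 561 = 94/127 - 561 = -71153/127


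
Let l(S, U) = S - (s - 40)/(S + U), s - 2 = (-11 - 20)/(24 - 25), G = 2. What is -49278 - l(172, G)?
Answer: -8604307/174 ≈ -49450.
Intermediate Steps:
s = 33 (s = 2 + (-11 - 20)/(24 - 25) = 2 - 31/(-1) = 2 - 31*(-1) = 2 + 31 = 33)
l(S, U) = S + 7/(S + U) (l(S, U) = S - (33 - 40)/(S + U) = S - (-7)/(S + U) = S + 7/(S + U))
-49278 - l(172, G) = -49278 - (7 + 172**2 + 172*2)/(172 + 2) = -49278 - (7 + 29584 + 344)/174 = -49278 - 29935/174 = -8604307/174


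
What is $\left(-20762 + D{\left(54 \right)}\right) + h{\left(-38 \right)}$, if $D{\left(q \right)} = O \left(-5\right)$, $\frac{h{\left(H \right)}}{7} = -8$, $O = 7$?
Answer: $-20853$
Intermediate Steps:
$h{\left(H \right)} = -56$ ($h{\left(H \right)} = 7 \left(-8\right) = -56$)
$D{\left(q \right)} = -35$ ($D{\left(q \right)} = 7 \left(-5\right) = -35$)
$\left(-20762 + D{\left(54 \right)}\right) + h{\left(-38 \right)} = \left(-20762 - 35\right) - 56 = -20797 - 56 = -20853$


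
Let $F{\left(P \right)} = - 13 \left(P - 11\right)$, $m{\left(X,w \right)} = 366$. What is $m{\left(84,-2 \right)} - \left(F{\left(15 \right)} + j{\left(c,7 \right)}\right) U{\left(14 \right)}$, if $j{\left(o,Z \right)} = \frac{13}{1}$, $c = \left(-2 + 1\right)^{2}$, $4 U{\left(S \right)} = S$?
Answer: $\frac{1005}{2} \approx 502.5$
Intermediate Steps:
$F{\left(P \right)} = 143 - 13 P$ ($F{\left(P \right)} = - 13 \left(-11 + P\right) = 143 - 13 P$)
$U{\left(S \right)} = \frac{S}{4}$
$c = 1$ ($c = \left(-1\right)^{2} = 1$)
$j{\left(o,Z \right)} = 13$ ($j{\left(o,Z \right)} = 13 \cdot 1 = 13$)
$m{\left(84,-2 \right)} - \left(F{\left(15 \right)} + j{\left(c,7 \right)}\right) U{\left(14 \right)} = 366 - \left(\left(143 - 195\right) + 13\right) \frac{1}{4} \cdot 14 = 366 - \left(\left(143 - 195\right) + 13\right) \frac{7}{2} = 366 - \left(-52 + 13\right) \frac{7}{2} = 366 - \left(-39\right) \frac{7}{2} = 366 - - \frac{273}{2} = 366 + \frac{273}{2} = \frac{1005}{2}$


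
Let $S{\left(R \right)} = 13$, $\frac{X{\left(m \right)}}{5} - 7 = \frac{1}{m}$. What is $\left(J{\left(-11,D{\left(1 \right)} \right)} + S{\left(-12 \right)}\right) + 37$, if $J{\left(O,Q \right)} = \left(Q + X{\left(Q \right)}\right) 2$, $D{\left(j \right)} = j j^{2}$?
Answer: $132$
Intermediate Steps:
$X{\left(m \right)} = 35 + \frac{5}{m}$
$D{\left(j \right)} = j^{3}$
$J{\left(O,Q \right)} = 70 + 2 Q + \frac{10}{Q}$ ($J{\left(O,Q \right)} = \left(Q + \left(35 + \frac{5}{Q}\right)\right) 2 = \left(35 + Q + \frac{5}{Q}\right) 2 = 70 + 2 Q + \frac{10}{Q}$)
$\left(J{\left(-11,D{\left(1 \right)} \right)} + S{\left(-12 \right)}\right) + 37 = \left(\left(70 + 2 \cdot 1^{3} + \frac{10}{1^{3}}\right) + 13\right) + 37 = \left(\left(70 + 2 \cdot 1 + \frac{10}{1}\right) + 13\right) + 37 = \left(\left(70 + 2 + 10 \cdot 1\right) + 13\right) + 37 = \left(\left(70 + 2 + 10\right) + 13\right) + 37 = \left(82 + 13\right) + 37 = 95 + 37 = 132$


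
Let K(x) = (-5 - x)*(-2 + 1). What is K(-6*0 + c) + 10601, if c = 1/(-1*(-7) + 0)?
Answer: 74243/7 ≈ 10606.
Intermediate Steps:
c = 1/7 (c = 1/(7 + 0) = 1/7 ≈ 0.14286)
K(x) = 5 + x (K(x) = (-5 - x)*(-1) = 5 + x)
K(-6*0 + c) + 10601 = (5 + (-6*0 + 1/7)) + 10601 = (5 + (0 + 1/7)) + 10601 = (5 + 1/7) + 10601 = 36/7 + 10601 = 74243/7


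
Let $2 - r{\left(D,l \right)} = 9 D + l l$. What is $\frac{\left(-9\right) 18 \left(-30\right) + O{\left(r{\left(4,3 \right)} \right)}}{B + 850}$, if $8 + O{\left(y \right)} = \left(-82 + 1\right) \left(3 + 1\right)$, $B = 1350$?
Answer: $\frac{566}{275} \approx 2.0582$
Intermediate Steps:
$r{\left(D,l \right)} = 2 - l^{2} - 9 D$ ($r{\left(D,l \right)} = 2 - \left(9 D + l l\right) = 2 - \left(9 D + l^{2}\right) = 2 - \left(l^{2} + 9 D\right) = 2 - l^{2} - 9 D$)
$O{\left(y \right)} = -332$ ($O{\left(y \right)} = -8 + \left(-82 + 1\right) \left(3 + 1\right) = -8 - 324 = -332$)
$\frac{\left(-9\right) 18 \left(-30\right) + O{\left(r{\left(4,3 \right)} \right)}}{B + 850} = \frac{\left(-9\right) 18 \left(-30\right) - 332}{1350 + 850} = \frac{\left(-162\right) \left(-30\right) - 332}{2200} = \left(4860 - 332\right) \frac{1}{2200} = 4528 \cdot \frac{1}{2200} = \frac{566}{275}$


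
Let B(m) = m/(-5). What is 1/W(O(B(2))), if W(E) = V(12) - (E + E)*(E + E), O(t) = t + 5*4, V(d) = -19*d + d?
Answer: -25/43816 ≈ -0.00057057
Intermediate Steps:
B(m) = -m/5 (B(m) = m*(-⅕) = -m/5)
V(d) = -18*d
O(t) = 20 + t (O(t) = t + 20 = 20 + t)
W(E) = -216 - 4*E² (W(E) = -18*12 - (E + E)*(E + E) = -216 - 2*E*2*E = -216 - 4*E²)
1/W(O(B(2))) = 1/(-216 - 4*(20 - ⅕*2)²) = 1/(-216 - 4*(20 - ⅖)²) = 1/(-216 - 4*(98/5)²) = 1/(-216 - 4*9604/25) = 1/(-216 - 38416/25) = 1/(-43816/25) = -25/43816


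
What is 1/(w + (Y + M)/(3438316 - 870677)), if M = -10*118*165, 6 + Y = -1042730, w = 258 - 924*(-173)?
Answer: 2567639/411103442854 ≈ 6.2457e-6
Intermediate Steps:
w = 160110 (w = 258 + 159852 = 160110)
Y = -1042736 (Y = -6 - 1042730 = -1042736)
M = -194700 (M = -1180*165 = -194700)
1/(w + (Y + M)/(3438316 - 870677)) = 1/(160110 + (-1042736 - 194700)/(3438316 - 870677)) = 1/(160110 - 1237436/2567639) = 1/(411103442854/2567639) = 2567639/411103442854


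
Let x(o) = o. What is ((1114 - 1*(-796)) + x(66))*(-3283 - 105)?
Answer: -6694688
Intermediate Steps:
((1114 - 1*(-796)) + x(66))*(-3283 - 105) = ((1114 - 1*(-796)) + 66)*(-3283 - 105) = ((1114 + 796) + 66)*(-3388) = (1910 + 66)*(-3388) = 1976*(-3388) = -6694688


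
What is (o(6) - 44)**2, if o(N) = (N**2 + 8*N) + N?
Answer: 2116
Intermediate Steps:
o(N) = N**2 + 9*N
(o(6) - 44)**2 = (6*(9 + 6) - 44)**2 = (6*15 - 44)**2 = (90 - 44)**2 = 46**2 = 2116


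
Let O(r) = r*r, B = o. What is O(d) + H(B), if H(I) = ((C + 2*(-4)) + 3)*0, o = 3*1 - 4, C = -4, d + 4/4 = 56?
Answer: 3025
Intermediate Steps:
d = 55 (d = -1 + 56 = 55)
o = -1 (o = 3 - 4 = -1)
B = -1
O(r) = r²
H(I) = 0 (H(I) = ((-4 + 2*(-4)) + 3)*0 = ((-4 - 8) + 3)*0 = (-12 + 3)*0 = -9*0 = 0)
O(d) + H(B) = 55² + 0 = 3025 + 0 = 3025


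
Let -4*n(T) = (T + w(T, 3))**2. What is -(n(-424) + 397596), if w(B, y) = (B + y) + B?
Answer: 19977/4 ≈ 4994.3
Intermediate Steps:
w(B, y) = y + 2*B
n(T) = -(3 + 3*T)**2/4 (n(T) = -(T + (3 + 2*T))**2/4 = -(3 + 3*T)**2/4)
-(n(-424) + 397596) = -(-9*(1 - 424)**2/4 + 397596) = -(-9/4*(-423)**2 + 397596) = -(-9/4*178929 + 397596) = -(-1610361/4 + 397596) = -1*(-19977/4) = 19977/4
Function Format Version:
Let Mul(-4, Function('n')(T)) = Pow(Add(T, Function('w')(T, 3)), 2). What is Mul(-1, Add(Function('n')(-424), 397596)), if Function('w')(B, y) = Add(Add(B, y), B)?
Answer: Rational(19977, 4) ≈ 4994.3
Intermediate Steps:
Function('w')(B, y) = Add(y, Mul(2, B))
Function('n')(T) = Mul(Rational(-1, 4), Pow(Add(3, Mul(3, T)), 2)) (Function('n')(T) = Mul(Rational(-1, 4), Pow(Add(T, Add(3, Mul(2, T))), 2)) = Mul(Rational(-1, 4), Pow(Add(3, Mul(3, T)), 2)))
Mul(-1, Add(Function('n')(-424), 397596)) = Mul(-1, Add(Mul(Rational(-9, 4), Pow(Add(1, -424), 2)), 397596)) = Mul(-1, Add(Mul(Rational(-9, 4), Pow(-423, 2)), 397596)) = Mul(-1, Add(Mul(Rational(-9, 4), 178929), 397596)) = Mul(-1, Add(Rational(-1610361, 4), 397596)) = Mul(-1, Rational(-19977, 4)) = Rational(19977, 4)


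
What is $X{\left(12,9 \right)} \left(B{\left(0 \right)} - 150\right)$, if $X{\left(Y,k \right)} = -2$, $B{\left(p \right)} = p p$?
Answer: $300$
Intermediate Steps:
$B{\left(p \right)} = p^{2}$
$X{\left(12,9 \right)} \left(B{\left(0 \right)} - 150\right) = - 2 \left(0^{2} - 150\right) = - 2 \left(0 - 150\right) = \left(-2\right) \left(-150\right) = 300$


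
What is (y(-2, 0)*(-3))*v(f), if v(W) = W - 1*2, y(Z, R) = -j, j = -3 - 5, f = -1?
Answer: 72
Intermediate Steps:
j = -8
y(Z, R) = 8 (y(Z, R) = -1*(-8) = 8)
v(W) = -2 + W (v(W) = W - 2 = -2 + W)
(y(-2, 0)*(-3))*v(f) = (8*(-3))*(-2 - 1) = -24*(-3) = 72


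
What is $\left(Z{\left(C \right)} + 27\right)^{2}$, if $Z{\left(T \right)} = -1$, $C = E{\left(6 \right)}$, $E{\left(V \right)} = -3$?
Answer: $676$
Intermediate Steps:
$C = -3$
$\left(Z{\left(C \right)} + 27\right)^{2} = \left(-1 + 27\right)^{2} = 26^{2} = 676$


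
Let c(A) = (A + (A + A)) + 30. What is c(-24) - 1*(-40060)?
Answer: 40018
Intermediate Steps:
c(A) = 30 + 3*A (c(A) = (A + 2*A) + 30 = 3*A + 30 = 30 + 3*A)
c(-24) - 1*(-40060) = (30 + 3*(-24)) - 1*(-40060) = (30 - 72) + 40060 = -42 + 40060 = 40018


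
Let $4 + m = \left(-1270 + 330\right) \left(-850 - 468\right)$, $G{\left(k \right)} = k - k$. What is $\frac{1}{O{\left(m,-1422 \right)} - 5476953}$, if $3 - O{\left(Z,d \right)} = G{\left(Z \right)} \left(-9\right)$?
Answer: $- \frac{1}{5476950} \approx -1.8258 \cdot 10^{-7}$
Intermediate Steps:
$G{\left(k \right)} = 0$
$m = 1238916$ ($m = -4 + \left(-1270 + 330\right) \left(-850 - 468\right) = -4 - -1238920 = -4 + 1238920 = 1238916$)
$O{\left(Z,d \right)} = 3$ ($O{\left(Z,d \right)} = 3 - 0 \left(-9\right) = 3 - 0 = 3 + 0 = 3$)
$\frac{1}{O{\left(m,-1422 \right)} - 5476953} = \frac{1}{3 - 5476953} = \frac{1}{-5476950} = - \frac{1}{5476950}$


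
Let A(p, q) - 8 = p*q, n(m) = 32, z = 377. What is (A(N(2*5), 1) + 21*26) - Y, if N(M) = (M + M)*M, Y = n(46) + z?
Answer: 345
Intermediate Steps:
Y = 409 (Y = 32 + 377 = 409)
N(M) = 2*M**2 (N(M) = (2*M)*M = 2*M**2)
A(p, q) = 8 + p*q
(A(N(2*5), 1) + 21*26) - Y = ((8 + (2*(2*5)**2)*1) + 21*26) - 1*409 = ((8 + (2*10**2)*1) + 546) - 409 = ((8 + (2*100)*1) + 546) - 409 = ((8 + 200*1) + 546) - 409 = ((8 + 200) + 546) - 409 = (208 + 546) - 409 = 754 - 409 = 345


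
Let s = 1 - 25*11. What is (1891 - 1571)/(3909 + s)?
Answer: 64/727 ≈ 0.088033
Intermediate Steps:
s = -274 (s = 1 - 275 = -274)
(1891 - 1571)/(3909 + s) = (1891 - 1571)/(3909 - 274) = 320/3635 = 320*(1/3635) = 64/727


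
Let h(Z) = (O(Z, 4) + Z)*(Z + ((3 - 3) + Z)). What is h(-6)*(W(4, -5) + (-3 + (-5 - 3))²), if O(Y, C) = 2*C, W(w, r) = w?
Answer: -3000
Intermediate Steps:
h(Z) = 2*Z*(8 + Z) (h(Z) = (2*4 + Z)*(Z + ((3 - 3) + Z)) = (8 + Z)*(Z + (0 + Z)) = (8 + Z)*(Z + Z) = (8 + Z)*(2*Z) = 2*Z*(8 + Z))
h(-6)*(W(4, -5) + (-3 + (-5 - 3))²) = (2*(-6)*(8 - 6))*(4 + (-3 + (-5 - 3))²) = (2*(-6)*2)*(4 + (-3 - 8)²) = -24*(4 + (-11)²) = -24*(4 + 121) = -24*125 = -3000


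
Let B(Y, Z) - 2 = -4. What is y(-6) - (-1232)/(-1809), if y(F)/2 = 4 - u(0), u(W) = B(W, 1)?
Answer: 20476/1809 ≈ 11.319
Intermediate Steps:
B(Y, Z) = -2 (B(Y, Z) = 2 - 4 = -2)
u(W) = -2
y(F) = 12 (y(F) = 2*(4 - 1*(-2)) = 2*(4 + 2) = 2*6 = 12)
y(-6) - (-1232)/(-1809) = 12 - (-1232)/(-1809) = 12 - (-1232)*(-1)/1809 = 12 - 1*1232/1809 = 12 - 1232/1809 = 20476/1809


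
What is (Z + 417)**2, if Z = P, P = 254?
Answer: 450241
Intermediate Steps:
Z = 254
(Z + 417)**2 = (254 + 417)**2 = 671**2 = 450241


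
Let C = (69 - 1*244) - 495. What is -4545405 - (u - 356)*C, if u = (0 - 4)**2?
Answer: -4773205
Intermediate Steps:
C = -670 (C = (69 - 244) - 495 = -175 - 495 = -670)
u = 16 (u = (-4)**2 = 16)
-4545405 - (u - 356)*C = -4545405 - (16 - 356)*(-670) = -4545405 - (-340)*(-670) = -4545405 - 1*227800 = -4545405 - 227800 = -4773205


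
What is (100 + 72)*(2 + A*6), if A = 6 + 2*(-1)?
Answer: 4472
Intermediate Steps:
A = 4 (A = 6 - 2 = 4)
(100 + 72)*(2 + A*6) = (100 + 72)*(2 + 4*6) = 172*(2 + 24) = 172*26 = 4472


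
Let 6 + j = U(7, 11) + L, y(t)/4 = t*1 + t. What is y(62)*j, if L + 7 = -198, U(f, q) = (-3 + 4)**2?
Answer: -104160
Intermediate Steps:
U(f, q) = 1 (U(f, q) = 1**2 = 1)
L = -205 (L = -7 - 198 = -205)
y(t) = 8*t (y(t) = 4*(t*1 + t) = 4*(t + t) = 4*(2*t) = 8*t)
j = -210 (j = -6 + (1 - 205) = -6 - 204 = -210)
y(62)*j = (8*62)*(-210) = 496*(-210) = -104160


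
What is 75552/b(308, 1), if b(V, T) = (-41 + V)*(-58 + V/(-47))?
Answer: -591824/135013 ≈ -4.3835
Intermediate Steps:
b(V, T) = (-58 - V/47)*(-41 + V) (b(V, T) = (-41 + V)*(-58 + V*(-1/47)) = (-41 + V)*(-58 - V/47) = (-58 - V/47)*(-41 + V))
75552/b(308, 1) = 75552/(2378 - 2685/47*308 - 1/47*308²) = 75552/(2378 - 826980/47 - 1/47*94864) = 75552/(2378 - 826980/47 - 94864/47) = 75552/(-810078/47) = 75552*(-47/810078) = -591824/135013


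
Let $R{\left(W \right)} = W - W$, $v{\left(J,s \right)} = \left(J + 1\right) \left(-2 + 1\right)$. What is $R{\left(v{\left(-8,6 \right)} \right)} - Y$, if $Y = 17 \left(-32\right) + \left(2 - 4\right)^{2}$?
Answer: $540$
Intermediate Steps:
$v{\left(J,s \right)} = -1 - J$ ($v{\left(J,s \right)} = \left(1 + J\right) \left(-1\right) = -1 - J$)
$R{\left(W \right)} = 0$
$Y = -540$ ($Y = -544 + \left(-2\right)^{2} = -544 + 4 = -540$)
$R{\left(v{\left(-8,6 \right)} \right)} - Y = 0 - -540 = 0 + 540 = 540$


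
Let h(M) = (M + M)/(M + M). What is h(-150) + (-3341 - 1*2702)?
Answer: -6042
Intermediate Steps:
h(M) = 1 (h(M) = (2*M)/((2*M)) = (2*M)*(1/(2*M)) = 1)
h(-150) + (-3341 - 1*2702) = 1 + (-3341 - 1*2702) = 1 + (-3341 - 2702) = 1 - 6043 = -6042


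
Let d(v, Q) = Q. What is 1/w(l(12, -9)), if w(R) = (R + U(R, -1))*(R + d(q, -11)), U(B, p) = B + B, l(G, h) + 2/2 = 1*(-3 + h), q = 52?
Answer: 1/936 ≈ 0.0010684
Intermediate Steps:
l(G, h) = -4 + h (l(G, h) = -1 + 1*(-3 + h) = -1 + (-3 + h) = -4 + h)
U(B, p) = 2*B
w(R) = 3*R*(-11 + R) (w(R) = (R + 2*R)*(R - 11) = (3*R)*(-11 + R) = 3*R*(-11 + R))
1/w(l(12, -9)) = 1/(3*(-4 - 9)*(-11 + (-4 - 9))) = 1/(3*(-13)*(-11 - 13)) = 1/(3*(-13)*(-24)) = 1/936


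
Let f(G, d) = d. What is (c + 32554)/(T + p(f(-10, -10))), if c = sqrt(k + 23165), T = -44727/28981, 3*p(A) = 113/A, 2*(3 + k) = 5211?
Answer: -28303424220/4616663 - 434715*sqrt(103070)/4616663 ≈ -6160.9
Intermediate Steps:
k = 5205/2 (k = -3 + (1/2)*5211 = -3 + 5211/2 = 5205/2 ≈ 2602.5)
p(A) = 113/(3*A) (p(A) = (113/A)/3 = 113/(3*A))
T = -44727/28981 (T = -44727*1/28981 = -44727/28981 ≈ -1.5433)
c = sqrt(103070)/2 (c = sqrt(5205/2 + 23165) = sqrt(51535/2) = sqrt(103070)/2 ≈ 160.52)
(c + 32554)/(T + p(f(-10, -10))) = (sqrt(103070)/2 + 32554)/(-44727/28981 + (113/3)/(-10)) = (32554 + sqrt(103070)/2)/(-44727/28981 + (113/3)*(-1/10)) = (32554 + sqrt(103070)/2)/(-44727/28981 - 113/30) = (32554 + sqrt(103070)/2)/(-4616663/869430) = (32554 + sqrt(103070)/2)*(-869430/4616663) = -28303424220/4616663 - 434715*sqrt(103070)/4616663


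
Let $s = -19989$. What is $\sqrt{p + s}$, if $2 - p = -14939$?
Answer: $2 i \sqrt{1262} \approx 71.049 i$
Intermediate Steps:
$p = 14941$ ($p = 2 - -14939 = 2 + 14939 = 14941$)
$\sqrt{p + s} = \sqrt{14941 - 19989} = \sqrt{-5048} = 2 i \sqrt{1262}$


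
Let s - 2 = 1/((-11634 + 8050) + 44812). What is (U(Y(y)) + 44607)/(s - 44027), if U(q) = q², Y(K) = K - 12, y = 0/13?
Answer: -1844994228/1815062699 ≈ -1.0165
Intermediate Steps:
y = 0 (y = 0*(1/13) = 0)
s = 82457/41228 (s = 2 + 1/((-11634 + 8050) + 44812) = 2 + 1/(-3584 + 44812) = 2 + 1/41228 = 82457/41228 ≈ 2.0000)
Y(K) = -12 + K
(U(Y(y)) + 44607)/(s - 44027) = ((-12 + 0)² + 44607)/(82457/41228 - 44027) = ((-12)² + 44607)/(-1815062699/41228) = (144 + 44607)*(-41228/1815062699) = 44751*(-41228/1815062699) = -1844994228/1815062699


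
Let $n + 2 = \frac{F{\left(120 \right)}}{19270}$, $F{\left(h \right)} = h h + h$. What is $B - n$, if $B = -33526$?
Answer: $- \frac{64602200}{1927} \approx -33525.0$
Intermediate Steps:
$F{\left(h \right)} = h + h^{2}$ ($F{\left(h \right)} = h^{2} + h = h + h^{2}$)
$n = - \frac{2402}{1927}$ ($n = -2 + \frac{120 \left(1 + 120\right)}{19270} = -2 + 120 \cdot 121 \cdot \frac{1}{19270} = -2 + 14520 \cdot \frac{1}{19270} = -2 + \frac{1452}{1927} = - \frac{2402}{1927} \approx -1.2465$)
$B - n = -33526 - - \frac{2402}{1927} = -33526 + \frac{2402}{1927} = - \frac{64602200}{1927}$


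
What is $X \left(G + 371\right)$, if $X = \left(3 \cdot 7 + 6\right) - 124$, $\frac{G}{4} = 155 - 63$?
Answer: $-71683$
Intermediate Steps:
$G = 368$ ($G = 4 \left(155 - 63\right) = 4 \cdot 92 = 368$)
$X = -97$ ($X = \left(21 + 6\right) - 124 = 27 - 124 = -97$)
$X \left(G + 371\right) = - 97 \left(368 + 371\right) = \left(-97\right) 739 = -71683$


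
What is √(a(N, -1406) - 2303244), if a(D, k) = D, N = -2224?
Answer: 2*I*√576367 ≈ 1518.4*I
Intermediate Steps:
√(a(N, -1406) - 2303244) = √(-2224 - 2303244) = √(-2305468) = 2*I*√576367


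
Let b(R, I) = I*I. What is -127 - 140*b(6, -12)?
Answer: -20287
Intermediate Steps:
b(R, I) = I²
-127 - 140*b(6, -12) = -127 - 140*(-12)² = -127 - 140*144 = -127 - 20160 = -20287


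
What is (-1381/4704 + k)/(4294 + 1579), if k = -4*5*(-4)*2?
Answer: 751259/27626592 ≈ 0.027193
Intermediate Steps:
k = 160 (k = -20*(-4)*2 = -1*(-80)*2 = 80*2 = 160)
(-1381/4704 + k)/(4294 + 1579) = (-1381/4704 + 160)/(4294 + 1579) = (-1381*1/4704 + 160)/5873 = (-1381/4704 + 160)*(1/5873) = (751259/4704)*(1/5873) = 751259/27626592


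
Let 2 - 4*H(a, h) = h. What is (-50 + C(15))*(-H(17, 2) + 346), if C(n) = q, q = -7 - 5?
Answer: -21452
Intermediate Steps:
H(a, h) = ½ - h/4
q = -12
C(n) = -12
(-50 + C(15))*(-H(17, 2) + 346) = (-50 - 12)*(-(½ - ¼*2) + 346) = -62*(-(½ - ½) + 346) = -62*(-1*0 + 346) = -62*(0 + 346) = -62*346 = -21452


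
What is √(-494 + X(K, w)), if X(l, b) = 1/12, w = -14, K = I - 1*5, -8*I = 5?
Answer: I*√17781/6 ≈ 22.224*I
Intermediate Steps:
I = -5/8 (I = -⅛*5 = -5/8 ≈ -0.62500)
K = -45/8 (K = -5/8 - 1*5 = -5/8 - 5 = -45/8 ≈ -5.6250)
X(l, b) = 1/12
√(-494 + X(K, w)) = √(-494 + 1/12) = √(-5927/12) = I*√17781/6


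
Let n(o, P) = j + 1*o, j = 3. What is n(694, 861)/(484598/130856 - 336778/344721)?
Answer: 1209263130372/4730064815 ≈ 255.65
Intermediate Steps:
n(o, P) = 3 + o (n(o, P) = 3 + 1*o = 3 + o)
n(694, 861)/(484598/130856 - 336778/344721) = (3 + 694)/(484598/130856 - 336778/344721) = 697/(484598*(1/130856) - 336778*1/344721) = 697/(242299/65428 - 25906/26517) = 697/(4730064815/1734954276) = 697*(1734954276/4730064815) = 1209263130372/4730064815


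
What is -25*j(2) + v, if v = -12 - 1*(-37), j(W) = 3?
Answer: -50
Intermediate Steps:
v = 25 (v = -12 + 37 = 25)
-25*j(2) + v = -25*3 + 25 = -75 + 25 = -50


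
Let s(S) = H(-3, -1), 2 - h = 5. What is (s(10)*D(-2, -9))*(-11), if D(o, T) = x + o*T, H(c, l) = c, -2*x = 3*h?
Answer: 1485/2 ≈ 742.50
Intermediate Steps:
h = -3 (h = 2 - 1*5 = 2 - 5 = -3)
x = 9/2 (x = -3*(-3)/2 = -1/2*(-9) = 9/2 ≈ 4.5000)
s(S) = -3
D(o, T) = 9/2 + T*o (D(o, T) = 9/2 + o*T = 9/2 + T*o)
(s(10)*D(-2, -9))*(-11) = -3*(9/2 - 9*(-2))*(-11) = -3*(9/2 + 18)*(-11) = -3*45/2*(-11) = -135/2*(-11) = 1485/2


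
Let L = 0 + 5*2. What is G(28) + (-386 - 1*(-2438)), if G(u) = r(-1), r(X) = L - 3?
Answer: 2059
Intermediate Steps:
L = 10 (L = 0 + 10 = 10)
r(X) = 7 (r(X) = 10 - 3 = 7)
G(u) = 7
G(28) + (-386 - 1*(-2438)) = 7 + (-386 - 1*(-2438)) = 7 + (-386 + 2438) = 7 + 2052 = 2059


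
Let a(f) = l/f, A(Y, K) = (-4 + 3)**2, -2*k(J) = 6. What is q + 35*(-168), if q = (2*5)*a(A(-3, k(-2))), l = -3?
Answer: -5910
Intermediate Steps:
k(J) = -3 (k(J) = -1/2*6 = -3)
A(Y, K) = 1 (A(Y, K) = (-1)**2 = 1)
a(f) = -3/f
q = -30 (q = (2*5)*(-3/1) = 10*(-3*1) = 10*(-3) = -30)
q + 35*(-168) = -30 + 35*(-168) = -30 - 5880 = -5910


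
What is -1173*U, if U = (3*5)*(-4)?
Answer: 70380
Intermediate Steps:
U = -60 (U = 15*(-4) = -60)
-1173*U = -1173*(-60) = 70380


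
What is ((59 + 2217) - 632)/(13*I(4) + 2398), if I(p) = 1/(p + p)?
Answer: 4384/6399 ≈ 0.68511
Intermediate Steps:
I(p) = 1/(2*p)
((59 + 2217) - 632)/(13*I(4) + 2398) = ((59 + 2217) - 632)/(13*((1/2)/4) + 2398) = (2276 - 632)/(13*((1/2)*(1/4)) + 2398) = 1644/(13*(1/8) + 2398) = 1644/(13/8 + 2398) = 1644/(19197/8) = 1644*(8/19197) = 4384/6399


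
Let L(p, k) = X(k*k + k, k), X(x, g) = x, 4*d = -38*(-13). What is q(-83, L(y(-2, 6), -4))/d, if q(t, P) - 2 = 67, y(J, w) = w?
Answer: 138/247 ≈ 0.55870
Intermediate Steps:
d = 247/2 (d = (-38*(-13))/4 = (¼)*494 = 247/2 ≈ 123.50)
L(p, k) = k + k² (L(p, k) = k*k + k = k² + k = k + k²)
q(t, P) = 69 (q(t, P) = 2 + 67 = 69)
q(-83, L(y(-2, 6), -4))/d = 69/(247/2) = 69*(2/247) = 138/247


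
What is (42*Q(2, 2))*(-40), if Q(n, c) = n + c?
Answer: -6720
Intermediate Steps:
Q(n, c) = c + n
(42*Q(2, 2))*(-40) = (42*(2 + 2))*(-40) = (42*4)*(-40) = 168*(-40) = -6720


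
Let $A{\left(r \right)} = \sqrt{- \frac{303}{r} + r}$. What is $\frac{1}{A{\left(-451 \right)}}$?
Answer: $- \frac{i \sqrt{91597198}}{203098} \approx - 0.047123 i$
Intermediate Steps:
$A{\left(r \right)} = \sqrt{r - \frac{303}{r}}$
$\frac{1}{A{\left(-451 \right)}} = \frac{1}{\sqrt{-451 - \frac{303}{-451}}} = \frac{1}{\sqrt{-451 - - \frac{303}{451}}} = \frac{1}{\sqrt{-451 + \frac{303}{451}}} = \frac{1}{\sqrt{- \frac{203098}{451}}} = \frac{1}{\frac{1}{451} i \sqrt{91597198}} = - \frac{i \sqrt{91597198}}{203098}$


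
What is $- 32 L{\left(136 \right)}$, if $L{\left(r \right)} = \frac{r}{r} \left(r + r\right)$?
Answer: $-8704$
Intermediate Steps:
$L{\left(r \right)} = 2 r$ ($L{\left(r \right)} = 1 \cdot 2 r = 2 r$)
$- 32 L{\left(136 \right)} = - 32 \cdot 2 \cdot 136 = \left(-32\right) 272 = -8704$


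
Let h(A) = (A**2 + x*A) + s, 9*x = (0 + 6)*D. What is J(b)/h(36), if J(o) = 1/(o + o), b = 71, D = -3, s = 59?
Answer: 1/182186 ≈ 5.4889e-6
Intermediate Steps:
x = -2 (x = ((0 + 6)*(-3))/9 = (6*(-3))/9 = (1/9)*(-18) = -2)
J(o) = 1/(2*o)
h(A) = 59 + A**2 - 2*A (h(A) = (A**2 - 2*A) + 59 = 59 + A**2 - 2*A)
J(b)/h(36) = ((1/2)/71)/(59 + 36**2 - 2*36) = ((1/2)*(1/71))/(59 + 1296 - 72) = (1/142)/1283 = (1/142)*(1/1283) = 1/182186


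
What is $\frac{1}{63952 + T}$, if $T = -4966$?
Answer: $\frac{1}{58986} \approx 1.6953 \cdot 10^{-5}$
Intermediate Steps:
$\frac{1}{63952 + T} = \frac{1}{63952 - 4966} = \frac{1}{58986}$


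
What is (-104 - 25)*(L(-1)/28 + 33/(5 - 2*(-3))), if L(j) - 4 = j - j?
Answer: -2838/7 ≈ -405.43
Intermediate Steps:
L(j) = 4 (L(j) = 4 + (j - j) = 4 + 0 = 4)
(-104 - 25)*(L(-1)/28 + 33/(5 - 2*(-3))) = (-104 - 25)*(4/28 + 33/(5 - 2*(-3))) = -129*(4*(1/28) + 33/(5 + 6)) = -129*(1/7 + 33/11) = -129*(1/7 + 33*(1/11)) = -129*(1/7 + 3) = -129*22/7 = -2838/7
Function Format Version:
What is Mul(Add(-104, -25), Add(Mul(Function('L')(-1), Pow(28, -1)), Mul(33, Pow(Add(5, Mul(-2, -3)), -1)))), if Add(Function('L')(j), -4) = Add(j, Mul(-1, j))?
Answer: Rational(-2838, 7) ≈ -405.43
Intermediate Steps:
Function('L')(j) = 4 (Function('L')(j) = Add(4, Add(j, Mul(-1, j))) = Add(4, 0) = 4)
Mul(Add(-104, -25), Add(Mul(Function('L')(-1), Pow(28, -1)), Mul(33, Pow(Add(5, Mul(-2, -3)), -1)))) = Mul(Add(-104, -25), Add(Mul(4, Pow(28, -1)), Mul(33, Pow(Add(5, Mul(-2, -3)), -1)))) = Mul(-129, Add(Mul(4, Rational(1, 28)), Mul(33, Pow(Add(5, 6), -1)))) = Mul(-129, Add(Rational(1, 7), Mul(33, Pow(11, -1)))) = Mul(-129, Add(Rational(1, 7), Mul(33, Rational(1, 11)))) = Mul(-129, Add(Rational(1, 7), 3)) = Mul(-129, Rational(22, 7)) = Rational(-2838, 7)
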